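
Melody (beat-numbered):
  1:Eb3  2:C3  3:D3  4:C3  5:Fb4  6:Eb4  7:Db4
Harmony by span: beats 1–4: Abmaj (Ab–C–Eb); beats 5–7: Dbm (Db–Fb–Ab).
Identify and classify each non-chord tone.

D3 (beat 3) — neighbor tone; Eb4 (beat 6) — passing tone.

The harmony at that moment is Ab major triad (Ab, C, Eb); D3 is not a chord tone.
It is approached by step up from C3 and left by step down to C3.
Step away and step back to the same note — a neighbor tone (upper neighbor).
The harmony at that moment is Db minor triad (Db, Fb, Ab); Eb4 is not a chord tone.
It is approached by step down from Fb4 and left by step down to Db4.
Step in, step out in the same direction — a passing tone.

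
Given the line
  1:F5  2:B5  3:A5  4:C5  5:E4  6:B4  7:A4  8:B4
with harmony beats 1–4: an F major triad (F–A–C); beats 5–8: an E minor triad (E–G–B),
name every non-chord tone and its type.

The harmony at that moment is F major triad (F, A, C); B5 is not a chord tone.
It is approached by leap up from F5 and left by step down to A5.
Leap in, step out — an appoggiatura.
The harmony at that moment is E minor triad (E, G, B); A4 is not a chord tone.
It is approached by step down from B4 and left by step up to B4.
Step away and step back to the same note — a neighbor tone (lower neighbor).

B5 (beat 2) — appoggiatura; A4 (beat 7) — neighbor tone.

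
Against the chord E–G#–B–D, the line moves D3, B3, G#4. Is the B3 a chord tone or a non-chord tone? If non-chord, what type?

E dominant seventh chord contains E, G#, B, D; B is the fifth, so it is a chord tone.

Chord tone (the fifth of E dominant seventh chord).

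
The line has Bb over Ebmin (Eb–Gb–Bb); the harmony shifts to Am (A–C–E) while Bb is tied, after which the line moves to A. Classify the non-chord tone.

Bb is a suspension.

The harmony at that moment is A minor triad (A, C, E); Bb is not a chord tone.
It is held over (the same pitch as the preceding Bb) and left by step down to A.
Held over from the previous chord and resolving down by step — a suspension.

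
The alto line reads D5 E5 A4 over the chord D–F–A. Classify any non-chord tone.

E5 is an escape tone.

The harmony at that moment is D minor triad (D, F, A); E5 is not a chord tone.
It is approached by step up from D5 and left by leap down to A4.
Step in, leap out — an escape tone.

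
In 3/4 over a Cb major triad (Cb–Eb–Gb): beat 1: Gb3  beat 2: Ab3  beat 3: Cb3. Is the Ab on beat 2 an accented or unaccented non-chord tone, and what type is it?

Unaccented escape tone.

The harmony at that moment is Cb major triad (Cb, Eb, Gb); Ab3 is not a chord tone.
It is approached by step up from Gb3 and left by leap down to Cb3.
Step in, leap out — an escape tone.
It falls on a weak beat, so it is unaccented.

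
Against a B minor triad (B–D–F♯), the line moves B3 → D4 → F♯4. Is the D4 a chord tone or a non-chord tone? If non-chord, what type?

Chord tone (the third of B minor triad).

B minor triad contains B, D, F♯; D is the third, so it is a chord tone.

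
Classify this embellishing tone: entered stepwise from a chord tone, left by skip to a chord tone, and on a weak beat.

Approach: by step. Departure: by leap. Metric position: weak.
Step in, leap out, from a weak position — an escape tone (échappée). (It is the mirror image of the appoggiatura, which leaps in and steps out on a strong beat.)

Escape tone.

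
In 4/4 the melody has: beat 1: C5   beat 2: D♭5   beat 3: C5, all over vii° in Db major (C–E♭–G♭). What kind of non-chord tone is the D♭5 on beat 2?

The harmony at that moment is C diminished triad (C, E♭, G♭); D♭5 is not a chord tone.
It is approached by step up from C5 and left by step down to C5.
Step away and step back to the same note — a neighbor tone (upper neighbor).

Upper neighbor tone.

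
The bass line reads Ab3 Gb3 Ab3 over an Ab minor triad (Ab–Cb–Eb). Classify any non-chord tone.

Gb3 is a neighbor tone.

The harmony at that moment is Ab minor triad (Ab, Cb, Eb); Gb3 is not a chord tone.
It is approached by step down from Ab3 and left by step up to Ab3.
Step away and step back to the same note — a neighbor tone (lower neighbor).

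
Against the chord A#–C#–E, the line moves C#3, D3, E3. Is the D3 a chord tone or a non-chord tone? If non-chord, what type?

The harmony at that moment is A# diminished triad (A#, C#, E); D3 is not a chord tone.
It is approached by step up from C#3 and left by step up to E3.
Step in, step out in the same direction — a passing tone.

Non-chord tone — a passing tone.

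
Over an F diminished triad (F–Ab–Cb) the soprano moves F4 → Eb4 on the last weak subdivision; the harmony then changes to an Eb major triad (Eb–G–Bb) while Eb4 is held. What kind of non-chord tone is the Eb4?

Eb4 is an anticipation.

The harmony at that moment is F diminished triad (F, Ab, Cb); Eb4 is not a chord tone.
It is approached by step down from F4 and then sustained as the same pitch into the next harmony.
Arriving early and becoming a chord tone when the harmony changes — an anticipation.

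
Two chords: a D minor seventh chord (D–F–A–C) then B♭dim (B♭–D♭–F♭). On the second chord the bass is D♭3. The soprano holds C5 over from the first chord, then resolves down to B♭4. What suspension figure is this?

7–6 suspension.

At the second chord the bass is D♭3. The suspended C5 lies a seventh above the bass; after resolving down by step to B♭4, the interval above the bass becomes a sixth.
Suspension figures are named by those two intervals: 7–6.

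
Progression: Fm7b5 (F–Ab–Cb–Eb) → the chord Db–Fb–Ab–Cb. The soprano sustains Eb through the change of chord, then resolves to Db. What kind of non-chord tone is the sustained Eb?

Eb is a suspension.

The harmony at that moment is Db minor seventh chord (Db, Fb, Ab, Cb); Eb is not a chord tone.
It is held over (the same pitch as the preceding Eb) and left by step down to Db.
Held over from the previous chord and resolving down by step — a suspension.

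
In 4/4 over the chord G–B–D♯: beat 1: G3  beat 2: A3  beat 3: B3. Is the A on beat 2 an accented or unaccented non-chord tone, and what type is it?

The harmony at that moment is G augmented triad (G, B, D♯); A3 is not a chord tone.
It is approached by step up from G3 and left by step up to B3.
Step in, step out in the same direction — a passing tone.
It falls on a weak beat, so it is unaccented.

Unaccented passing tone.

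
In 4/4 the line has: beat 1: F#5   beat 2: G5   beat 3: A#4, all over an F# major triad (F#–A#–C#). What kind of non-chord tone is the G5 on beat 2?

The harmony at that moment is F# major triad (F#, A#, C#); G5 is not a chord tone.
It is approached by step up from F#5 and left by leap down to A#4.
Step in, leap out, on a weak beat — an escape tone.

Escape tone.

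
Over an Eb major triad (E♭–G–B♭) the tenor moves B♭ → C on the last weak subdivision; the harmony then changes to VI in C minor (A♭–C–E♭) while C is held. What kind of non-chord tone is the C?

C is an anticipation.

The harmony at that moment is E♭ major triad (E♭, G, B♭); C is not a chord tone.
It is approached by step up from B♭ and then sustained as the same pitch into the next harmony.
Arriving early and becoming a chord tone when the harmony changes — an anticipation.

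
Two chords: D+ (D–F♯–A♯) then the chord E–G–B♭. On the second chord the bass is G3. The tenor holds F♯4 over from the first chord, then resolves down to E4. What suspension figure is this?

At the second chord the bass is G3. The suspended F♯4 lies a seventh above the bass; after resolving down by step to E4, the interval above the bass becomes a sixth.
Suspension figures are named by those two intervals: 7–6.

7–6 suspension.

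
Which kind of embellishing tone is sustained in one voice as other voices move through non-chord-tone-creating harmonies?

Pedal tone.

Approach: none. Departure: none — a single pitch is sustained while the chords change around it, passing through harmonies that do not contain it.
No melodic motion at all; the dissonance is created entirely by the moving harmonies against the stationary note — a pedal tone (pedal point).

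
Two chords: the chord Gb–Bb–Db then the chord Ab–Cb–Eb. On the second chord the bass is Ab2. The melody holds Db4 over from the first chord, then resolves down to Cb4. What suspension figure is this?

4–3 suspension.

At the second chord the bass is Ab2. The suspended Db4 lies a fourth above the bass; after resolving down by step to Cb4, the interval above the bass becomes a third.
Suspension figures are named by those two intervals: 4–3.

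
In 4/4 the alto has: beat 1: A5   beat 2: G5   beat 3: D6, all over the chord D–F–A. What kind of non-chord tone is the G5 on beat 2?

The harmony at that moment is D minor triad (D, F, A); G5 is not a chord tone.
It is approached by step down from A5 and left by leap up to D6.
Step in, leap out, on a weak beat — an escape tone.

Escape tone.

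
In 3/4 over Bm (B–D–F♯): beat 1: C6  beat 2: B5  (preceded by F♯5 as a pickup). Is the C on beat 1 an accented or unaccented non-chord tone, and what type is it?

The harmony at that moment is B minor triad (B, D, F♯); C6 is not a chord tone.
It is approached by leap up from F♯5 and left by step down to B5.
Leap in, step out — an appoggiatura.
It falls on the downbeat, so it is accented.

Accented appoggiatura.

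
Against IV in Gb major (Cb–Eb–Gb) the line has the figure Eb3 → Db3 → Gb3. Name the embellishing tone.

The harmony at that moment is Cb major triad (Cb, Eb, Gb); Db3 is not a chord tone.
It is approached by step down from Eb3 and left by leap up to Gb3.
Step in, leap out — an escape tone.

Db3 is an escape tone.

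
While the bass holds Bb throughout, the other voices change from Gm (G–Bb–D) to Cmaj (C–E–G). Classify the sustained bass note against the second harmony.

Pedal tone (pedal point).

The harmony at that moment is C major triad (C, E, G); Bb is not a chord tone.
It is held over (the same pitch as the preceding Bb) and then sustained as the same pitch into the next harmony.
Sustained through a change of harmony — a pedal tone.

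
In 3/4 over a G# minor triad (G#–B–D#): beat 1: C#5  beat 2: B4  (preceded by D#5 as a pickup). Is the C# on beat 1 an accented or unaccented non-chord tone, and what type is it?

The harmony at that moment is G# minor triad (G#, B, D#); C#5 is not a chord tone.
It is approached by step down from D#5 and left by step down to B4.
Step in, step out in the same direction — a passing tone.
It falls on the downbeat, so it is accented.

Accented passing tone.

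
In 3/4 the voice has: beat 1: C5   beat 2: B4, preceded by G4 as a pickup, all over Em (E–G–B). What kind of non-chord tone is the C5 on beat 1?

The harmony at that moment is E minor triad (E, G, B); C5 is not a chord tone.
It is approached by leap up from G4 and left by step down to B4.
Leap in, step out, metrically accented — an appoggiatura.

Appoggiatura.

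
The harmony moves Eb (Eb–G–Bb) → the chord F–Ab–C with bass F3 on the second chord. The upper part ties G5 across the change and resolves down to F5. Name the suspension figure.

9–8 suspension.

At the second chord the bass is F3. The suspended G5 lies a ninth above the bass; after resolving down by step to F5, the interval above the bass becomes an octave.
Suspension figures are named by those two intervals: 9–8.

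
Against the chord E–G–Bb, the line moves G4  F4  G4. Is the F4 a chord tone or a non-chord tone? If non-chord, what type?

Non-chord tone — a neighbor tone.

The harmony at that moment is E diminished triad (E, G, Bb); F4 is not a chord tone.
It is approached by step down from G4 and left by step up to G4.
Step away and step back to the same note — a neighbor tone (lower neighbor).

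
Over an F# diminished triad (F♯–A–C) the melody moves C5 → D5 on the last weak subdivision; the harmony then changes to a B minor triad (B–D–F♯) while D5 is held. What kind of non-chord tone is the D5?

The harmony at that moment is F♯ diminished triad (F♯, A, C); D5 is not a chord tone.
It is approached by step up from C5 and then sustained as the same pitch into the next harmony.
Arriving early and becoming a chord tone when the harmony changes — an anticipation.

D5 is an anticipation.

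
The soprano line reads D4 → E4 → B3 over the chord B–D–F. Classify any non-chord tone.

E4 is an escape tone.

The harmony at that moment is B diminished triad (B, D, F); E4 is not a chord tone.
It is approached by step up from D4 and left by leap down to B3.
Step in, leap out — an escape tone.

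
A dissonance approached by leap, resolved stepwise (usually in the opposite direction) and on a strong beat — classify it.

Appoggiatura.

Approach: by leap. Departure: by step. Metric position: strong.
Leap in, step out, in a metrically strong position — an appoggiatura. (It is the mirror image of the escape tone, which steps in and leaps out from a weak position.)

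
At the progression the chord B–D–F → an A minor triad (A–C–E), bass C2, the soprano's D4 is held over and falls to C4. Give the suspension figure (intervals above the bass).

9–8 suspension.

At the second chord the bass is C2. The suspended D4 lies a ninth above the bass; after resolving down by step to C4, the interval above the bass becomes an octave.
Suspension figures are named by those two intervals: 9–8.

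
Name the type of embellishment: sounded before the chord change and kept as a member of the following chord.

Approach: ahead of the chord change (typically by step), so it is dissonant against the current harmony. Departure: none — the same pitch is restated or held and is a chord tone of the new harmony.
Dissonant first, consonant once the harmony catches up: the note simply arrives early — an anticipation. (The reverse timing, consonant first and dissonant after the change, would be a suspension or retardation.)

Anticipation.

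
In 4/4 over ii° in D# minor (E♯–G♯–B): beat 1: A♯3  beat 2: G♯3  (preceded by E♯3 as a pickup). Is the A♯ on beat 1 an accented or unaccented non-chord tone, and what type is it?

The harmony at that moment is E♯ diminished triad (E♯, G♯, B); A♯3 is not a chord tone.
It is approached by leap up from E♯3 and left by step down to G♯3.
Leap in, step out — an appoggiatura.
It falls on the downbeat, so it is accented.

Accented appoggiatura.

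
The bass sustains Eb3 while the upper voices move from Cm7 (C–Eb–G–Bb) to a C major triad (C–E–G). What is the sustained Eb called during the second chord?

Pedal tone (pedal point).

The harmony at that moment is C major triad (C, E, G); Eb3 is not a chord tone.
It is held over (the same pitch as the preceding Eb3) and then sustained as the same pitch into the next harmony.
Sustained through a change of harmony — a pedal tone.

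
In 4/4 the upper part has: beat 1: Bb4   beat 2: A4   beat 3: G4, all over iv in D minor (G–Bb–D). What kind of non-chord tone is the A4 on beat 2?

Passing tone.

The harmony at that moment is G minor triad (G, Bb, D); A4 is not a chord tone.
It is approached by step down from Bb4 and left by step down to G4.
Step in, step out in the same direction — a passing tone.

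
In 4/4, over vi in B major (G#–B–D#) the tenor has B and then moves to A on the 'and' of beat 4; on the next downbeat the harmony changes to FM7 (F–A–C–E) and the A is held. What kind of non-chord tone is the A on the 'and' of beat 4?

Anticipation.

The harmony at that moment is G# minor triad (G#, B, D#); A is not a chord tone.
It is approached by step down from B and then sustained as the same pitch into the next harmony.
Arriving early and becoming a chord tone when the harmony changes — an anticipation.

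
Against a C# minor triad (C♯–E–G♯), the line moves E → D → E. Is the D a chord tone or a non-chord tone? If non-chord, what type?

The harmony at that moment is C♯ minor triad (C♯, E, G♯); D is not a chord tone.
It is approached by step down from E and left by step up to E.
Step away and step back to the same note — a neighbor tone (lower neighbor).

Non-chord tone — a neighbor tone.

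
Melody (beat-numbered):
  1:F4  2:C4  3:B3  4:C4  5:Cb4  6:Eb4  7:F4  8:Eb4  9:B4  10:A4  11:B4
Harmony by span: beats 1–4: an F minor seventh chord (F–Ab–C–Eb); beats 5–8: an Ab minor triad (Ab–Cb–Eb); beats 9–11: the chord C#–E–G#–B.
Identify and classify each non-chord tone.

The harmony at that moment is F minor seventh chord (F, Ab, C, Eb); B3 is not a chord tone.
It is approached by step down from C4 and left by step up to C4.
Step away and step back to the same note — a neighbor tone (lower neighbor).
The harmony at that moment is Ab minor triad (Ab, Cb, Eb); F4 is not a chord tone.
It is approached by step up from Eb4 and left by step down to Eb4.
Step away and step back to the same note — a neighbor tone (upper neighbor).
The harmony at that moment is C# minor seventh chord (C#, E, G#, B); A4 is not a chord tone.
It is approached by step down from B4 and left by step up to B4.
Step away and step back to the same note — a neighbor tone (lower neighbor).

B3 (beat 3) — neighbor tone; F4 (beat 7) — neighbor tone; A4 (beat 10) — neighbor tone.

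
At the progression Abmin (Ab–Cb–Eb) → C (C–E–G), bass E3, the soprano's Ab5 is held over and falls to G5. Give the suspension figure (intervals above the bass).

4–3 suspension.

At the second chord the bass is E3. The suspended Ab5 lies a fourth above the bass; after resolving down by step to G5, the interval above the bass becomes a third.
Suspension figures are named by those two intervals: 4–3.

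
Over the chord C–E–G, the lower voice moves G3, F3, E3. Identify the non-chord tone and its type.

F3 is a passing tone.

The harmony at that moment is C major triad (C, E, G); F3 is not a chord tone.
It is approached by step down from G3 and left by step down to E3.
Step in, step out in the same direction — a passing tone.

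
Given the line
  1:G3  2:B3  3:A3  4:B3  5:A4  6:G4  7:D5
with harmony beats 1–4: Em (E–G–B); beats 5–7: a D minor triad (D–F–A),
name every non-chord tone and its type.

A3 (beat 3) — neighbor tone; G4 (beat 6) — escape tone.

The harmony at that moment is E minor triad (E, G, B); A3 is not a chord tone.
It is approached by step down from B3 and left by step up to B3.
Step away and step back to the same note — a neighbor tone (lower neighbor).
The harmony at that moment is D minor triad (D, F, A); G4 is not a chord tone.
It is approached by step down from A4 and left by leap up to D5.
Step in, leap out — an escape tone.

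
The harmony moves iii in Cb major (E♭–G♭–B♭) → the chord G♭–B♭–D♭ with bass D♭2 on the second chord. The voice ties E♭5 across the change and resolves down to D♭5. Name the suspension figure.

At the second chord the bass is D♭2. The suspended E♭5 lies a ninth above the bass; after resolving down by step to D♭5, the interval above the bass becomes an octave.
Suspension figures are named by those two intervals: 9–8.

9–8 suspension.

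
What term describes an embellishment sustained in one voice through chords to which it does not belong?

Approach: none. Departure: none — a single pitch is sustained while the chords change around it, passing through harmonies that do not contain it.
No melodic motion at all; the dissonance is created entirely by the moving harmonies against the stationary note — a pedal tone (pedal point).

Pedal tone.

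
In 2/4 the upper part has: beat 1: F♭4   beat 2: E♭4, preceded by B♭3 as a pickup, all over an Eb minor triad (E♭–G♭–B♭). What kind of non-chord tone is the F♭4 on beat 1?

The harmony at that moment is E♭ minor triad (E♭, G♭, B♭); F♭4 is not a chord tone.
It is approached by leap up from B♭3 and left by step down to E♭4.
Leap in, step out, metrically accented — an appoggiatura.

Appoggiatura.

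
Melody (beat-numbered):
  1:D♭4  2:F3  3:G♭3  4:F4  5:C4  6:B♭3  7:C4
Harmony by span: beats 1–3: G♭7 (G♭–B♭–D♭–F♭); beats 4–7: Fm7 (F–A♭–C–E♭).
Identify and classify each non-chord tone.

F3 (beat 2) — appoggiatura; B♭3 (beat 6) — neighbor tone.

The harmony at that moment is G♭ dominant seventh chord (G♭, B♭, D♭, F♭); F3 is not a chord tone.
It is approached by leap down from D♭4 and left by step up to G♭3.
Leap in, step out — an appoggiatura.
The harmony at that moment is F minor seventh chord (F, A♭, C, E♭); B♭3 is not a chord tone.
It is approached by step down from C4 and left by step up to C4.
Step away and step back to the same note — a neighbor tone (lower neighbor).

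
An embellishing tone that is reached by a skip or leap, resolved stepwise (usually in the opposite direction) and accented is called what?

Appoggiatura.

Approach: by leap. Departure: by step. Metric position: strong.
Leap in, step out, in a metrically strong position — an appoggiatura. (It is the mirror image of the escape tone, which steps in and leaps out from a weak position.)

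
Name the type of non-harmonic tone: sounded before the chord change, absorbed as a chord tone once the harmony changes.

Anticipation.

Approach: ahead of the chord change (typically by step), so it is dissonant against the current harmony. Departure: none — the same pitch is restated or held and is a chord tone of the new harmony.
Dissonant first, consonant once the harmony catches up: the note simply arrives early — an anticipation. (The reverse timing, consonant first and dissonant after the change, would be a suspension or retardation.)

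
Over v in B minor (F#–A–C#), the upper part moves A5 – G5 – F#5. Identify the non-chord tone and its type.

The harmony at that moment is F# minor triad (F#, A, C#); G5 is not a chord tone.
It is approached by step down from A5 and left by step down to F#5.
Step in, step out in the same direction — a passing tone.

G5 is a passing tone.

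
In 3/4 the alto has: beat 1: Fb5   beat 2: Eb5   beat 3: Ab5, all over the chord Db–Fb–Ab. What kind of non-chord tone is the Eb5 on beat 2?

Escape tone.

The harmony at that moment is Db minor triad (Db, Fb, Ab); Eb5 is not a chord tone.
It is approached by step down from Fb5 and left by leap up to Ab5.
Step in, leap out, on a weak beat — an escape tone.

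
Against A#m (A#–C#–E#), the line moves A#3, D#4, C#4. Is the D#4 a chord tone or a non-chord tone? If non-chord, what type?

Non-chord tone — an appoggiatura.

The harmony at that moment is A# minor triad (A#, C#, E#); D#4 is not a chord tone.
It is approached by leap up from A#3 and left by step down to C#4.
Leap in, step out — an appoggiatura.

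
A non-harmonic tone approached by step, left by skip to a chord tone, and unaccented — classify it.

Escape tone.

Approach: by step. Departure: by leap. Metric position: weak.
Step in, leap out, from a weak position — an escape tone (échappée). (It is the mirror image of the appoggiatura, which leaps in and steps out on a strong beat.)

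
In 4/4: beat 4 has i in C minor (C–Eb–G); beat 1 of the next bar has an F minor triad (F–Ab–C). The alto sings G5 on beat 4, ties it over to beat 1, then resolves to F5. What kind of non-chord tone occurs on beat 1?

Suspension.

The harmony at that moment is F minor triad (F, Ab, C); G5 is not a chord tone.
It is held over (the same pitch as the preceding G5) and left by step down to F5.
Held over from the previous chord and resolving down by step — a suspension.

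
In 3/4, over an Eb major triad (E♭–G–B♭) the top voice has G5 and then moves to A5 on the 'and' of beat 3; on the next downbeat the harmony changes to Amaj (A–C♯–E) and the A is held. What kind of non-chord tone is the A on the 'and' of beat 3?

Anticipation.

The harmony at that moment is E♭ major triad (E♭, G, B♭); A5 is not a chord tone.
It is approached by step up from G5 and then sustained as the same pitch into the next harmony.
Arriving early and becoming a chord tone when the harmony changes — an anticipation.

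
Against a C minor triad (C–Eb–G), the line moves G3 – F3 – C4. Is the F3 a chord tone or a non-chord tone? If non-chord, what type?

Non-chord tone — an escape tone.

The harmony at that moment is C minor triad (C, Eb, G); F3 is not a chord tone.
It is approached by step down from G3 and left by leap up to C4.
Step in, leap out — an escape tone.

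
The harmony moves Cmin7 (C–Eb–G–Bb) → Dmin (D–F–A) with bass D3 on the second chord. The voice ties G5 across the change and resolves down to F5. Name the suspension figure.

4–3 suspension.

At the second chord the bass is D3. The suspended G5 lies a fourth above the bass; after resolving down by step to F5, the interval above the bass becomes a third.
Suspension figures are named by those two intervals: 4–3.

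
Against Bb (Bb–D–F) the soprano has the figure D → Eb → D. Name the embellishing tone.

Eb is a neighbor tone.

The harmony at that moment is Bb major triad (Bb, D, F); Eb is not a chord tone.
It is approached by step up from D and left by step down to D.
Step away and step back to the same note — a neighbor tone (upper neighbor).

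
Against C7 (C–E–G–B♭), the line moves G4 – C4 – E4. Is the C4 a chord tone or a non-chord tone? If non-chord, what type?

Chord tone (the root of C dominant seventh chord).

C dominant seventh chord contains C, E, G, B♭; C is the root, so it is a chord tone.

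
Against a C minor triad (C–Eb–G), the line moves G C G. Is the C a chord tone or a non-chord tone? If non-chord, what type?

C minor triad contains C, Eb, G; C is the root, so it is a chord tone.

Chord tone (the root of C minor triad).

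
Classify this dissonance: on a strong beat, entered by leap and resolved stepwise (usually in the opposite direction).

Approach: by leap. Departure: by step. Metric position: strong.
Leap in, step out, in a metrically strong position — an appoggiatura. (It is the mirror image of the escape tone, which steps in and leaps out from a weak position.)

Appoggiatura.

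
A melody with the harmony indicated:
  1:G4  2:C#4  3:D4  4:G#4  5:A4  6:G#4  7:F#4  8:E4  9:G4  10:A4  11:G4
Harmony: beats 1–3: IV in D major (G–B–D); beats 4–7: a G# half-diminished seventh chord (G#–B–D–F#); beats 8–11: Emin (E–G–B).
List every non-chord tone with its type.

C#4 (beat 2) — appoggiatura; A4 (beat 5) — neighbor tone; A4 (beat 10) — neighbor tone.

The harmony at that moment is G major triad (G, B, D); C#4 is not a chord tone.
It is approached by leap down from G4 and left by step up to D4.
Leap in, step out — an appoggiatura.
The harmony at that moment is G# half-diminished seventh chord (G#, B, D, F#); A4 is not a chord tone.
It is approached by step up from G#4 and left by step down to G#4.
Step away and step back to the same note — a neighbor tone (upper neighbor).
The harmony at that moment is E minor triad (E, G, B); A4 is not a chord tone.
It is approached by step up from G4 and left by step down to G4.
Step away and step back to the same note — a neighbor tone (upper neighbor).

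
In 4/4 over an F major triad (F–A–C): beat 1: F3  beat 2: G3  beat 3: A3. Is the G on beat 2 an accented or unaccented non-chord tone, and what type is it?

Unaccented passing tone.

The harmony at that moment is F major triad (F, A, C); G3 is not a chord tone.
It is approached by step up from F3 and left by step up to A3.
Step in, step out in the same direction — a passing tone.
It falls on a weak beat, so it is unaccented.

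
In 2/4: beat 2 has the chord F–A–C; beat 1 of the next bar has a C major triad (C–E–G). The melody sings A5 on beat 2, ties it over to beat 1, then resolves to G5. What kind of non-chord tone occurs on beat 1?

The harmony at that moment is C major triad (C, E, G); A5 is not a chord tone.
It is held over (the same pitch as the preceding A5) and left by step down to G5.
Held over from the previous chord and resolving down by step — a suspension.

Suspension.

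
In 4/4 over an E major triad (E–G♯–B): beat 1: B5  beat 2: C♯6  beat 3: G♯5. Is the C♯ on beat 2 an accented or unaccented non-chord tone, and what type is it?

The harmony at that moment is E major triad (E, G♯, B); C♯6 is not a chord tone.
It is approached by step up from B5 and left by leap down to G♯5.
Step in, leap out — an escape tone.
It falls on a weak beat, so it is unaccented.

Unaccented escape tone.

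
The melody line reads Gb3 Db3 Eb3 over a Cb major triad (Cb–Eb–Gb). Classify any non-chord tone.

The harmony at that moment is Cb major triad (Cb, Eb, Gb); Db3 is not a chord tone.
It is approached by leap down from Gb3 and left by step up to Eb3.
Leap in, step out — an appoggiatura.

Db3 is an appoggiatura.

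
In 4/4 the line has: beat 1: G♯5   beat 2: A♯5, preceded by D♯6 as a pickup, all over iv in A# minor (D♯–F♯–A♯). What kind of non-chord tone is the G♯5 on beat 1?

Appoggiatura.

The harmony at that moment is D♯ minor triad (D♯, F♯, A♯); G♯5 is not a chord tone.
It is approached by leap down from D♯6 and left by step up to A♯5.
Leap in, step out, metrically accented — an appoggiatura.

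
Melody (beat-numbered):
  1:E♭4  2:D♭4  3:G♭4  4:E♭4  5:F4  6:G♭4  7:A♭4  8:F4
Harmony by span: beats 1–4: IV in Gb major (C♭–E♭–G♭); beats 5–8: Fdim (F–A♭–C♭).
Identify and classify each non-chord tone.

D♭4 (beat 2) — escape tone; G♭4 (beat 6) — passing tone.

The harmony at that moment is C♭ major triad (C♭, E♭, G♭); D♭4 is not a chord tone.
It is approached by step down from E♭4 and left by leap up to G♭4.
Step in, leap out — an escape tone.
The harmony at that moment is F diminished triad (F, A♭, C♭); G♭4 is not a chord tone.
It is approached by step up from F4 and left by step up to A♭4.
Step in, step out in the same direction — a passing tone.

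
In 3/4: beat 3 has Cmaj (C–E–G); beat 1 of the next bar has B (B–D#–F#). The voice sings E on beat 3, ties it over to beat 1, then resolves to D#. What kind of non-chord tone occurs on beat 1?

Suspension.

The harmony at that moment is B major triad (B, D#, F#); E is not a chord tone.
It is held over (the same pitch as the preceding E) and left by step down to D#.
Held over from the previous chord and resolving down by step — a suspension.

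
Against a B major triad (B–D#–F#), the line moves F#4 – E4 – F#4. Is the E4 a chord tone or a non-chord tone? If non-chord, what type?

The harmony at that moment is B major triad (B, D#, F#); E4 is not a chord tone.
It is approached by step down from F#4 and left by step up to F#4.
Step away and step back to the same note — a neighbor tone (lower neighbor).

Non-chord tone — a neighbor tone.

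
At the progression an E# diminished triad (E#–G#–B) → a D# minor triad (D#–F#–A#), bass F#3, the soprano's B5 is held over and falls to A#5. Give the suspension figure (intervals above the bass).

At the second chord the bass is F#3. The suspended B5 lies a fourth above the bass; after resolving down by step to A#5, the interval above the bass becomes a third.
Suspension figures are named by those two intervals: 4–3.

4–3 suspension.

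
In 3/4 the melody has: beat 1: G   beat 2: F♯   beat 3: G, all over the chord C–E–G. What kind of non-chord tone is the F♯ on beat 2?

Lower neighbor tone.

The harmony at that moment is C major triad (C, E, G); F♯ is not a chord tone.
It is approached by step down from G and left by step up to G.
Step away and step back to the same note — a neighbor tone (lower neighbor).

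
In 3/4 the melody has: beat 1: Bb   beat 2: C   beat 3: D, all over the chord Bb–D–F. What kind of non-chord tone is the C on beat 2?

Passing tone.

The harmony at that moment is Bb major triad (Bb, D, F); C is not a chord tone.
It is approached by step up from Bb and left by step up to D.
Step in, step out in the same direction — a passing tone.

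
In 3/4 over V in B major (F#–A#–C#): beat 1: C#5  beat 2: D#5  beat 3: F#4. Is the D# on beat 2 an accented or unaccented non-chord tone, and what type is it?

Unaccented escape tone.

The harmony at that moment is F# major triad (F#, A#, C#); D#5 is not a chord tone.
It is approached by step up from C#5 and left by leap down to F#4.
Step in, leap out — an escape tone.
It falls on a weak beat, so it is unaccented.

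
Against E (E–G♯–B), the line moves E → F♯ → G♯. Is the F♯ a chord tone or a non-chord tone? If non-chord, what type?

Non-chord tone — a passing tone.

The harmony at that moment is E major triad (E, G♯, B); F♯ is not a chord tone.
It is approached by step up from E and left by step up to G♯.
Step in, step out in the same direction — a passing tone.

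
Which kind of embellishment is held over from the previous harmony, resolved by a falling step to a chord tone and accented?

Approach: by preparation — the pitch is first a chord tone, then held (tied or repeated) while the harmony changes under it. Departure: down by step. Metric position: strong.
A prepared dissonance that resolves downward by step — a suspension. (The same figure resolving upward would be a retardation.)

Suspension.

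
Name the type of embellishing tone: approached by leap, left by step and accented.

Appoggiatura.

Approach: by leap. Departure: by step. Metric position: strong.
Leap in, step out, in a metrically strong position — an appoggiatura. (It is the mirror image of the escape tone, which steps in and leaps out from a weak position.)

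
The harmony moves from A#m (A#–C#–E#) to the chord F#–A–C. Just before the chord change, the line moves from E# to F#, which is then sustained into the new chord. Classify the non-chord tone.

F# is an anticipation.

The harmony at that moment is A# minor triad (A#, C#, E#); F# is not a chord tone.
It is approached by step up from E# and then sustained as the same pitch into the next harmony.
Arriving early and becoming a chord tone when the harmony changes — an anticipation.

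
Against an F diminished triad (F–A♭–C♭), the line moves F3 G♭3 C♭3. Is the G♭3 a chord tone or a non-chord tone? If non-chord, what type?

Non-chord tone — an escape tone.

The harmony at that moment is F diminished triad (F, A♭, C♭); G♭3 is not a chord tone.
It is approached by step up from F3 and left by leap down to C♭3.
Step in, leap out — an escape tone.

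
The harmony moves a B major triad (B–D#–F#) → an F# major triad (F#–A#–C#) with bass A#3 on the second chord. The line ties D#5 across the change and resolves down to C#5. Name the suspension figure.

At the second chord the bass is A#3. The suspended D#5 lies a fourth above the bass; after resolving down by step to C#5, the interval above the bass becomes a third.
Suspension figures are named by those two intervals: 4–3.

4–3 suspension.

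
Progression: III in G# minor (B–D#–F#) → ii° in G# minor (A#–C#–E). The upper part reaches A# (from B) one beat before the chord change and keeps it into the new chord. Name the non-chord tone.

A# is an anticipation.

The harmony at that moment is B major triad (B, D#, F#); A# is not a chord tone.
It is approached by step down from B and then sustained as the same pitch into the next harmony.
Arriving early and becoming a chord tone when the harmony changes — an anticipation.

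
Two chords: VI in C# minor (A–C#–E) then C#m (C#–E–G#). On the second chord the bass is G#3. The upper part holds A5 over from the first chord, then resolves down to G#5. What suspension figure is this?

9–8 suspension.

At the second chord the bass is G#3. The suspended A5 lies a ninth above the bass; after resolving down by step to G#5, the interval above the bass becomes an octave.
Suspension figures are named by those two intervals: 9–8.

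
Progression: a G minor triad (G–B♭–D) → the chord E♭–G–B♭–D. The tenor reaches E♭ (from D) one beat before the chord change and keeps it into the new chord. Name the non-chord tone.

The harmony at that moment is G minor triad (G, B♭, D); E♭ is not a chord tone.
It is approached by step up from D and then sustained as the same pitch into the next harmony.
Arriving early and becoming a chord tone when the harmony changes — an anticipation.

E♭ is an anticipation.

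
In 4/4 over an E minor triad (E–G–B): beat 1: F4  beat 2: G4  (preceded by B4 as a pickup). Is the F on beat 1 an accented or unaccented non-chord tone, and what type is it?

Accented appoggiatura.

The harmony at that moment is E minor triad (E, G, B); F4 is not a chord tone.
It is approached by leap down from B4 and left by step up to G4.
Leap in, step out — an appoggiatura.
It falls on the downbeat, so it is accented.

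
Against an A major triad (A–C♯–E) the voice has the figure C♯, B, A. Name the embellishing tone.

The harmony at that moment is A major triad (A, C♯, E); B is not a chord tone.
It is approached by step down from C♯ and left by step down to A.
Step in, step out in the same direction — a passing tone.

B is a passing tone.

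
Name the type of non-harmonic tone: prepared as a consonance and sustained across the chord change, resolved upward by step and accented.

Approach: by preparation — the pitch is first a chord tone, then held (tied or repeated) while the harmony changes under it. Departure: up by step. Metric position: strong.
A prepared dissonance that resolves upward by step — a retardation. (The same figure resolving downward would be a suspension.)

Retardation.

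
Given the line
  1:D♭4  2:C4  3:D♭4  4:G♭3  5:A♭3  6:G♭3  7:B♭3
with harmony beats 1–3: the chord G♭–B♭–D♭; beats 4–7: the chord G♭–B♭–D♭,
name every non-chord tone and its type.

The harmony at that moment is G♭ major triad (G♭, B♭, D♭); C4 is not a chord tone.
It is approached by step down from D♭4 and left by step up to D♭4.
Step away and step back to the same note — a neighbor tone (lower neighbor).
The harmony at that moment is G♭ major triad (G♭, B♭, D♭); A♭3 is not a chord tone.
It is approached by step up from G♭3 and left by step down to G♭3.
Step away and step back to the same note — a neighbor tone (upper neighbor).

C4 (beat 2) — neighbor tone; A♭3 (beat 5) — neighbor tone.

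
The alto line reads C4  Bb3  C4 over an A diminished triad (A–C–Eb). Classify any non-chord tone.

The harmony at that moment is A diminished triad (A, C, Eb); Bb3 is not a chord tone.
It is approached by step down from C4 and left by step up to C4.
Step away and step back to the same note — a neighbor tone (lower neighbor).

Bb3 is a neighbor tone.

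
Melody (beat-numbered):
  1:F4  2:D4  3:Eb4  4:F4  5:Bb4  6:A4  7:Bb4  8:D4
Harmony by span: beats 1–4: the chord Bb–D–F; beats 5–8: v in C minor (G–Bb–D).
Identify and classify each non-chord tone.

The harmony at that moment is Bb major triad (Bb, D, F); Eb4 is not a chord tone.
It is approached by step up from D4 and left by step up to F4.
Step in, step out in the same direction — a passing tone.
The harmony at that moment is G minor triad (G, Bb, D); A4 is not a chord tone.
It is approached by step down from Bb4 and left by step up to Bb4.
Step away and step back to the same note — a neighbor tone (lower neighbor).

Eb4 (beat 3) — passing tone; A4 (beat 6) — neighbor tone.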